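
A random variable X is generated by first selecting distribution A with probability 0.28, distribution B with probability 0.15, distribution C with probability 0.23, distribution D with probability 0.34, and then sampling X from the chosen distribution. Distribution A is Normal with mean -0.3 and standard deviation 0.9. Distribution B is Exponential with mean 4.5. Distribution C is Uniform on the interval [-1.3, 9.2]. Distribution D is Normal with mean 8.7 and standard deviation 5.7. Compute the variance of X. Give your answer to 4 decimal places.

28.9406

Per component, A: μ=-0.3, E[X²]=0.9; B: μ=4.5, E[X²]=40.5; C: μ=3.95, E[X²]=24.79; D: μ=8.7, E[X²]=108.18.
E[X] = 0.28·-0.3 + 0.15·4.5 + 0.23·3.95 + 0.34·8.7 = 4.4575.
E[X²] = 0.28·0.9 + 0.15·40.5 + 0.23·24.79 + 0.34·108.18 = 48.8099.
Var(X) = E[X²] − (E[X])² = 48.8099 − 19.8693 = 28.9406.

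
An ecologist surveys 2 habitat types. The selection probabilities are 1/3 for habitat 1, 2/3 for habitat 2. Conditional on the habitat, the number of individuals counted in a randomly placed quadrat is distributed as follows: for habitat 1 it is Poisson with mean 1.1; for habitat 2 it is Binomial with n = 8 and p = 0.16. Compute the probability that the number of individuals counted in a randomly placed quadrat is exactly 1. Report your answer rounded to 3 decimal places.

Conditional on each habitat, P(X = 1): 1: 0.366158; 2: 0.377716.
By total probability, P(X = 1) = 0.333333·0.366158 + 0.666667·0.377716 = 0.373863.

0.374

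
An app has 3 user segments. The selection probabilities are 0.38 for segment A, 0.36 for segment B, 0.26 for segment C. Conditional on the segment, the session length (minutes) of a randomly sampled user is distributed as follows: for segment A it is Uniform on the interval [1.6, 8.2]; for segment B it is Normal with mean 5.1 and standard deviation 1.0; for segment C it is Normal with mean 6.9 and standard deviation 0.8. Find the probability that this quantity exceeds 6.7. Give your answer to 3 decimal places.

0.262

Conditional on each segment, P(X > 6.7): A: 0.227273; B: 0.0547993; C: 0.598706.
By total probability, P(X > 6.7) = 0.38·0.227273 + 0.36·0.0547993 + 0.26·0.598706 = 0.261755.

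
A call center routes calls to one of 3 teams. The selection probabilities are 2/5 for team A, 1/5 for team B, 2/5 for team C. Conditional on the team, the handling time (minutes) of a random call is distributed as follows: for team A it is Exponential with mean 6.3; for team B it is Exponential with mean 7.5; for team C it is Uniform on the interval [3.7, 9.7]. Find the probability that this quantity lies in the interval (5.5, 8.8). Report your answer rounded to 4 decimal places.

0.3223

Conditional on each team, P(5.5 < X < 8.8): A: 0.170309; B: 0.170971; C: 0.55.
By total probability, P(5.5 < X < 8.8) = 0.4·0.170309 + 0.2·0.170971 + 0.4·0.55 = 0.322318.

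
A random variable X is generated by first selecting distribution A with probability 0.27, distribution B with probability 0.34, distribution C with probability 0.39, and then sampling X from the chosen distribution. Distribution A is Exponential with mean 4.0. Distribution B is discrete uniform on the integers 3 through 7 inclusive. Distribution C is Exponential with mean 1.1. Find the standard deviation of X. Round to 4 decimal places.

Per component, A: μ=4, E[X²]=32; B: μ=5, E[X²]=27; C: μ=1.1, E[X²]=2.42.
E[X] = 0.27·4 + 0.34·5 + 0.39·1.1 = 3.209.
E[X²] = 0.27·32 + 0.34·27 + 0.39·2.42 = 18.7638.
Var(X) = E[X²] − (E[X])² = 18.7638 − 10.2977 = 8.46612.
SD(X) = √8.46612 = 2.90966.

2.9097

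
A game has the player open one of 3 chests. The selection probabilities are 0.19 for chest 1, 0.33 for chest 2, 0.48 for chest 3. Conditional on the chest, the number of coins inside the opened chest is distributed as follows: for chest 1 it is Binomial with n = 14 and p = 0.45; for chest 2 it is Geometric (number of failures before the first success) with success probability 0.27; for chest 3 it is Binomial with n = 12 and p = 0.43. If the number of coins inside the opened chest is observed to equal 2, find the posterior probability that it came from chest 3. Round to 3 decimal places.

Likelihoods P(X=2 | ·): 1: 0.0141195; 2: 0.143883; 3: 0.0441804.
Posterior ∝ prior × likelihood. Numerator for 3: 0.48·0.0441804 = 0.0212066.
Normalizing constant: 0.19·0.0141195 + 0.33·0.143883 + 0.48·0.0441804 = 0.0713707.
P(3 | observation) = 0.0212066 / 0.0713707 = 0.297133.

0.297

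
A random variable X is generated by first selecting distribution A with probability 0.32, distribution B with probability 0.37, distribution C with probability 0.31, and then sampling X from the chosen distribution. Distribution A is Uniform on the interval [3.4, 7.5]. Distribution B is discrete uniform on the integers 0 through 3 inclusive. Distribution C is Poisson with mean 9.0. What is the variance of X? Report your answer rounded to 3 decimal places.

Per component, A: μ=5.45, E[X²]=31.1033; B: μ=1.5, E[X²]=3.5; C: μ=9, E[X²]=90.
E[X] = 0.32·5.45 + 0.37·1.5 + 0.31·9 = 5.089.
E[X²] = 0.32·31.1033 + 0.37·3.5 + 0.31·90 = 39.1481.
Var(X) = E[X²] − (E[X])² = 39.1481 − 25.8979 = 13.2501.

13.250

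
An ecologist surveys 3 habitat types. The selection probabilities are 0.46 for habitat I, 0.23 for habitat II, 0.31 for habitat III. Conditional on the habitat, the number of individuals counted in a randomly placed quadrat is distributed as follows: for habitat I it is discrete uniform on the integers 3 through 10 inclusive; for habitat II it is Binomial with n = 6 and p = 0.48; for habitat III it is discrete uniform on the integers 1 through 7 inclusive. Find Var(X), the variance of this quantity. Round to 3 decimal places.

Per component, I: μ=6.5, E[X²]=47.5; II: μ=2.88, E[X²]=9.792; III: μ=4, E[X²]=20.
E[X] = 0.46·6.5 + 0.23·2.88 + 0.31·4 = 4.8924.
E[X²] = 0.46·47.5 + 0.23·9.792 + 0.31·20 = 30.3022.
Var(X) = E[X²] − (E[X])² = 30.3022 − 23.9356 = 6.36658.

6.367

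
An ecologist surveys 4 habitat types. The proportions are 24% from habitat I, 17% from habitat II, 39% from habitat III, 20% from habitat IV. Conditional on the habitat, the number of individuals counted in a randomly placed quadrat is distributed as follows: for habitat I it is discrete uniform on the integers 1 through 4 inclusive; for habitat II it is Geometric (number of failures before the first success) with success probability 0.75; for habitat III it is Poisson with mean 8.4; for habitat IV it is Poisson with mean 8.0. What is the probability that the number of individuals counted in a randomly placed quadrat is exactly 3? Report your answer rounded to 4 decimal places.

0.0764

Conditional on each habitat, P(X = 3): I: 0.25; II: 0.0117188; III: 0.0222133; IV: 0.0286261.
By total probability, P(X = 3) = 0.24·0.25 + 0.17·0.0117188 + 0.39·0.0222133 + 0.2·0.0286261 = 0.0763806.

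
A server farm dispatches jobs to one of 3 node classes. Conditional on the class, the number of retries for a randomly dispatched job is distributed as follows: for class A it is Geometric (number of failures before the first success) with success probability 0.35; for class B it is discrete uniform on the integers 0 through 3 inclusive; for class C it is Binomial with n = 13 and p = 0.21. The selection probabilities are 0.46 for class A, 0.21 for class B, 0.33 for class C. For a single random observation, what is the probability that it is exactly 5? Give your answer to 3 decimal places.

Conditional on each class, P(X = 5): A: 0.0406102; B: 0; C: 0.0797428.
By total probability, P(X = 5) = 0.46·0.0406102 + 0.21·0 + 0.33·0.0797428 = 0.0449958.

0.045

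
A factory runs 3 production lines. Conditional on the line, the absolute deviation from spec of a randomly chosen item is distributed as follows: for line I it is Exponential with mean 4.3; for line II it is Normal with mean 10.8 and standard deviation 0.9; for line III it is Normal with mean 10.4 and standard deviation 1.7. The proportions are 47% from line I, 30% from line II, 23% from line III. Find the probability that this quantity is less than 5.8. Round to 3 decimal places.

0.349

Conditional on each line, P(X < 5.8): I: 0.740458; II: 1.38365e-08; III: 0.00340616.
By total probability, P(X < 5.8) = 0.47·0.740458 + 0.3·1.38365e-08 + 0.23·0.00340616 = 0.348799.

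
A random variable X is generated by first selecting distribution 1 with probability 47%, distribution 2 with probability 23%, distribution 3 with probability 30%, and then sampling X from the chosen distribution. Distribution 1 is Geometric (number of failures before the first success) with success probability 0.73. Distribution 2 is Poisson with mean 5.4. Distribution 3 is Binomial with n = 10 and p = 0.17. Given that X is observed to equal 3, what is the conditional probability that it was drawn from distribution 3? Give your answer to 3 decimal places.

Likelihoods P(X=3 | ·): 1: 0.0143686; 2: 0.118533; 3: 0.159983.
Posterior ∝ prior × likelihood. Numerator for 3: 0.3·0.159983 = 0.047995.
Normalizing constant: 0.47·0.0143686 + 0.23·0.118533 + 0.3·0.159983 = 0.0820109.
P(3 | observation) = 0.047995 / 0.0820109 = 0.585227.

0.585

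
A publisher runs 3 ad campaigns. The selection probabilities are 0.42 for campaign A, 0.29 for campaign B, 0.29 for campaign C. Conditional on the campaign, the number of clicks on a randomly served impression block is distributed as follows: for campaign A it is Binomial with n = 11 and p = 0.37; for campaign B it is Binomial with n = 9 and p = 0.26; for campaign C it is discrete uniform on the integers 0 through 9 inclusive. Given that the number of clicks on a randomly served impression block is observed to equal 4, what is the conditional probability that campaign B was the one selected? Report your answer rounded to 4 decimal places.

0.2201

Likelihoods P(X=4 | ·): A: 0.243615; B: 0.127768; C: 0.1.
Posterior ∝ prior × likelihood. Numerator for B: 0.29·0.127768 = 0.0370528.
Normalizing constant: 0.42·0.243615 + 0.29·0.127768 + 0.29·0.1 = 0.168371.
P(B | observation) = 0.0370528 / 0.168371 = 0.220066.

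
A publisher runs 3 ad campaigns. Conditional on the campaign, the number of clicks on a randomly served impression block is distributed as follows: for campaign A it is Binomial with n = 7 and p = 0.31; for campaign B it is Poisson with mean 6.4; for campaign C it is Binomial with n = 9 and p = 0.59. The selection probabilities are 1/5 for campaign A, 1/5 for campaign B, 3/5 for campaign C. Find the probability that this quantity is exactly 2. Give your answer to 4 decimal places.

0.0846

Conditional on each campaign, P(X = 2): A: 0.315637; B: 0.0340287; C: 0.0244058.
By total probability, P(X = 2) = 0.2·0.315637 + 0.2·0.0340287 + 0.6·0.0244058 = 0.0845767.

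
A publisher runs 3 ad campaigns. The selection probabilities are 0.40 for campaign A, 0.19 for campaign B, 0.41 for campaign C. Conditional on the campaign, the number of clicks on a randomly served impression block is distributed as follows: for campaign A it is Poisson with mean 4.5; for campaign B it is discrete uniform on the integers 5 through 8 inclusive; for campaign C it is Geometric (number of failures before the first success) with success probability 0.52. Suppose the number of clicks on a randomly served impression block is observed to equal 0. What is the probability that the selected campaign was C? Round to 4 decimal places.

Likelihoods P(X=0 | ·): A: 0.011109; B: 0; C: 0.52.
Posterior ∝ prior × likelihood. Numerator for C: 0.41·0.52 = 0.2132.
Normalizing constant: 0.4·0.011109 + 0.19·0 + 0.41·0.52 = 0.217644.
P(C | observation) = 0.2132 / 0.217644 = 0.979583.

0.9796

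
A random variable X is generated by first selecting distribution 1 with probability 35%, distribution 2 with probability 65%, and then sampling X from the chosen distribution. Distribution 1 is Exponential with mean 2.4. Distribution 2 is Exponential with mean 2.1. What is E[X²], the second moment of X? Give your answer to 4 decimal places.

For each component E[X²] = Var + (mean)², giving 1: 11.52; 2: 8.82.
Overall E[X²] = 0.35·11.52 + 0.65·8.82 = 9.765.

9.7650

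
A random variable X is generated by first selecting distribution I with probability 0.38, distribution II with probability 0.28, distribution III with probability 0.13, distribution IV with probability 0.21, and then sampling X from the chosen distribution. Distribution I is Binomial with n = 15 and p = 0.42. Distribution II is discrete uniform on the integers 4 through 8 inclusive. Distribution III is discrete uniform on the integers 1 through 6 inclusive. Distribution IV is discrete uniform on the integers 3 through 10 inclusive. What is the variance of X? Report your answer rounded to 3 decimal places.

Per component, I: μ=6.3, E[X²]=43.344; II: μ=6, E[X²]=38; III: μ=3.5, E[X²]=15.1667; IV: μ=6.5, E[X²]=47.5.
E[X] = 0.38·6.3 + 0.28·6 + 0.13·3.5 + 0.21·6.5 = 5.894.
E[X²] = 0.38·43.344 + 0.28·38 + 0.13·15.1667 + 0.21·47.5 = 39.0574.
Var(X) = E[X²] − (E[X])² = 39.0574 − 34.7392 = 4.31815.

4.318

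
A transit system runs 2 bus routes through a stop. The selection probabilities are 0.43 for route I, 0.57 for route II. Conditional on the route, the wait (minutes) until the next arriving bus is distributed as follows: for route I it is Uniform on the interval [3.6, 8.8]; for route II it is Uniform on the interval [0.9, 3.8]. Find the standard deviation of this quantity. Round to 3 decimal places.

2.236

Per component, I: μ=6.2, E[X²]=40.6933; II: μ=2.35, E[X²]=6.22333.
E[X] = 0.43·6.2 + 0.57·2.35 = 4.0055.
E[X²] = 0.43·40.6933 + 0.57·6.22333 = 21.0454.
Var(X) = E[X²] − (E[X])² = 21.0454 − 16.044 = 5.0014.
SD(X) = √5.0014 = 2.23638.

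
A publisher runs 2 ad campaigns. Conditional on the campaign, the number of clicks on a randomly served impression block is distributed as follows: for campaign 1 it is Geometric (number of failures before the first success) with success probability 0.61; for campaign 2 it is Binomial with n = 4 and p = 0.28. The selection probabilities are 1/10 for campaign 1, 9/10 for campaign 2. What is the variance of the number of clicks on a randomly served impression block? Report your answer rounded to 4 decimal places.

0.8514

Per component, 1: μ=0.639344, E[X²]=1.45687; 2: μ=1.12, E[X²]=2.0608.
E[X] = 0.1·0.639344 + 0.9·1.12 = 1.07193.
E[X²] = 0.1·1.45687 + 0.9·2.0608 = 2.00041.
Var(X) = E[X²] − (E[X])² = 2.00041 − 1.14904 = 0.851363.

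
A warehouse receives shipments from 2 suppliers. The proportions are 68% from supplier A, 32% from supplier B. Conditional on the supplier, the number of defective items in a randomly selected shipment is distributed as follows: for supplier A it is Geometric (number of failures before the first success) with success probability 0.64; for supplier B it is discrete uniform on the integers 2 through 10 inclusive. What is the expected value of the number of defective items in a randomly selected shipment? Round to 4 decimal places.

Component means — A: 0.5625; B: 6.
E[X] = 0.68·0.5625 + 0.32·6 = 2.3025.

2.3025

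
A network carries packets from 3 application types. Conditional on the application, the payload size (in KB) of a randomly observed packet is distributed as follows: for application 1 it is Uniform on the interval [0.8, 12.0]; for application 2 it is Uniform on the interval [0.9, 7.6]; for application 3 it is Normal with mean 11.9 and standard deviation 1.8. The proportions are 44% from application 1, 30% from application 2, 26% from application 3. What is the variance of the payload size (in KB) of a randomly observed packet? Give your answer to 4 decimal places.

Per component, 1: μ=6.4, E[X²]=51.4133; 2: μ=4.25, E[X²]=21.8033; 3: μ=11.9, E[X²]=144.85.
E[X] = 0.44·6.4 + 0.3·4.25 + 0.26·11.9 = 7.185.
E[X²] = 0.44·51.4133 + 0.3·21.8033 + 0.26·144.85 = 66.8239.
Var(X) = E[X²] − (E[X])² = 66.8239 − 51.6242 = 15.1996.

15.1996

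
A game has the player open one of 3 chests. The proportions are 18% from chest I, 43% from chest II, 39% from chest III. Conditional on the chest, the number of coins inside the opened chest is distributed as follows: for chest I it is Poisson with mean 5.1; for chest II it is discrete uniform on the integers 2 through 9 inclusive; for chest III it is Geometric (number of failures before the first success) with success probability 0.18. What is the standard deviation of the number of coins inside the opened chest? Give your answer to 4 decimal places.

3.6371

Per component, I: μ=5.1, E[X²]=31.11; II: μ=5.5, E[X²]=35.5; III: μ=4.55556, E[X²]=46.0617.
E[X] = 0.18·5.1 + 0.43·5.5 + 0.39·4.55556 = 5.05967.
E[X²] = 0.18·31.11 + 0.43·35.5 + 0.39·46.0617 = 38.8289.
Var(X) = E[X²] − (E[X])² = 38.8289 − 25.6002 = 13.2286.
SD(X) = √13.2286 = 3.63712.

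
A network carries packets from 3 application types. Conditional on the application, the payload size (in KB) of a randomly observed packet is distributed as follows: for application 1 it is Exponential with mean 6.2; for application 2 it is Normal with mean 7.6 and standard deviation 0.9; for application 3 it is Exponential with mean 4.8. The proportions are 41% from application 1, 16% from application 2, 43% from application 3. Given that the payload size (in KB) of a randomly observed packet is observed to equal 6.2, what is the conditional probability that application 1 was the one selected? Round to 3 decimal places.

Likelihoods f(6.2 | ·): 1: 0.0593354; 2: 0.132198; 3: 0.0572526.
Posterior ∝ prior × likelihood. Numerator for 1: 0.41·0.0593354 = 0.0243275.
Normalizing constant: 0.41·0.0593354 + 0.16·0.132198 + 0.43·0.0572526 = 0.0700978.
P(1 | observation) = 0.0243275 / 0.0700978 = 0.347051.

0.347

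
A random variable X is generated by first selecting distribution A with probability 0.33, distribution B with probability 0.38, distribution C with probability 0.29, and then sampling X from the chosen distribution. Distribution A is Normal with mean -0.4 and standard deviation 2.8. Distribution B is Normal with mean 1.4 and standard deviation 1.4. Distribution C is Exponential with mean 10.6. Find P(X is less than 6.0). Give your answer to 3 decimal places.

0.831

Conditional on each component, P(X < 6.0): A: 0.988865; B: 0.999491; C: 0.432229.
By total probability, P(X < 6.0) = 0.33·0.988865 + 0.38·0.999491 + 0.29·0.432229 = 0.831479.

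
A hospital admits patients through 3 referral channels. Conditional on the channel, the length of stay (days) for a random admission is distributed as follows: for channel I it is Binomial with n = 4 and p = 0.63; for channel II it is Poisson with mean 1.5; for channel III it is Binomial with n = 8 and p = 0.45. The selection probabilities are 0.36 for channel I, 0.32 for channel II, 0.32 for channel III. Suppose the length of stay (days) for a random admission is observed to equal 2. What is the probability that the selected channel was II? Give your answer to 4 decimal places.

Likelihoods P(X=2 | ·): I: 0.326014; II: 0.251021; III: 0.156949.
Posterior ∝ prior × likelihood. Numerator for II: 0.32·0.251021 = 0.0803269.
Normalizing constant: 0.36·0.326014 + 0.32·0.251021 + 0.32·0.156949 = 0.247916.
P(II | observation) = 0.0803269 / 0.247916 = 0.324009.

0.3240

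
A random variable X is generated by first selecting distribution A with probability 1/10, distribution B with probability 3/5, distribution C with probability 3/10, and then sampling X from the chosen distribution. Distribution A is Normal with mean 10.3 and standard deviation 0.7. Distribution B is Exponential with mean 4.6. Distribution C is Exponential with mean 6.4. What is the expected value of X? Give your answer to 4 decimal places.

Component means — A: 10.3; B: 4.6; C: 6.4.
E[X] = 0.1·10.3 + 0.6·4.6 + 0.3·6.4 = 5.71.

5.7100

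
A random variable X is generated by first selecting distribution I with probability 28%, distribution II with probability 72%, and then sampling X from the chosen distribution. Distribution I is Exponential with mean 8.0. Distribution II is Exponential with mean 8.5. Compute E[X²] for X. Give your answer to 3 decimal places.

For each component E[X²] = Var + (mean)², giving I: 128; II: 144.5.
Overall E[X²] = 0.28·128 + 0.72·144.5 = 139.88.

139.880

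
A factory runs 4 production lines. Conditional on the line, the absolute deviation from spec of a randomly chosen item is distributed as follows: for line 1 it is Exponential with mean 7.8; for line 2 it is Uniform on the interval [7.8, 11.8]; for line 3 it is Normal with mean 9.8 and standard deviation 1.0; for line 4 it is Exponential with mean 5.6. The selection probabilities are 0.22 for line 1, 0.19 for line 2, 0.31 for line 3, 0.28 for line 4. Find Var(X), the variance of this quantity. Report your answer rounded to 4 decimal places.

Per component, 1: μ=7.8, E[X²]=121.68; 2: μ=9.8, E[X²]=97.3733; 3: μ=9.8, E[X²]=97.04; 4: μ=5.6, E[X²]=62.72.
E[X] = 0.22·7.8 + 0.19·9.8 + 0.31·9.8 + 0.28·5.6 = 8.184.
E[X²] = 0.22·121.68 + 0.19·97.3733 + 0.31·97.04 + 0.28·62.72 = 92.9145.
Var(X) = E[X²] − (E[X])² = 92.9145 − 66.9779 = 25.9367.

25.9367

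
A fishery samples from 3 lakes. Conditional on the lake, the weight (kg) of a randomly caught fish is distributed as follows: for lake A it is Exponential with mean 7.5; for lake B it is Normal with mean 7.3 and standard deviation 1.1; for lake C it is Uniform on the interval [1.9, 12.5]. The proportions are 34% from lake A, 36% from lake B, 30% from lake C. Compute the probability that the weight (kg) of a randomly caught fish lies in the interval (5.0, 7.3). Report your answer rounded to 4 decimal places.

0.2846

Conditional on each lake, P(5.0 < X < 7.3): A: 0.135596; B: 0.481732; C: 0.216981.
By total probability, P(5.0 < X < 7.3) = 0.34·0.135596 + 0.36·0.481732 + 0.3·0.216981 = 0.28462.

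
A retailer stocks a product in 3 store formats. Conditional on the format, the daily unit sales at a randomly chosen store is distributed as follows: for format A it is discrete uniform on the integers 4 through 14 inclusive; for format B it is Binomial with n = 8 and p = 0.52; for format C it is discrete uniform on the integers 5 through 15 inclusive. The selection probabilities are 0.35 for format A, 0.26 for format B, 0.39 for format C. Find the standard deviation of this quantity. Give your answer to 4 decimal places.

Per component, A: μ=9, E[X²]=91; B: μ=4.16, E[X²]=19.3024; C: μ=10, E[X²]=110.
E[X] = 0.35·9 + 0.26·4.16 + 0.39·10 = 8.1316.
E[X²] = 0.35·91 + 0.26·19.3024 + 0.39·110 = 79.7686.
Var(X) = E[X²] − (E[X])² = 79.7686 − 66.1229 = 13.6457.
SD(X) = √13.6457 = 3.69401.

3.6940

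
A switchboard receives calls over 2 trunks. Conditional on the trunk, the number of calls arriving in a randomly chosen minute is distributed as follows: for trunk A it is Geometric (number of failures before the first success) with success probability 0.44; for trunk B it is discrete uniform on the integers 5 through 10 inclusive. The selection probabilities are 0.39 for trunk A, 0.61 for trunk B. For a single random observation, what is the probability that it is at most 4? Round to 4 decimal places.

0.3685

Conditional on each trunk, P(X ≤ 4): A: 0.944927; B: 0.
By total probability, P(X ≤ 4) = 0.39·0.944927 + 0.61·0 = 0.368521.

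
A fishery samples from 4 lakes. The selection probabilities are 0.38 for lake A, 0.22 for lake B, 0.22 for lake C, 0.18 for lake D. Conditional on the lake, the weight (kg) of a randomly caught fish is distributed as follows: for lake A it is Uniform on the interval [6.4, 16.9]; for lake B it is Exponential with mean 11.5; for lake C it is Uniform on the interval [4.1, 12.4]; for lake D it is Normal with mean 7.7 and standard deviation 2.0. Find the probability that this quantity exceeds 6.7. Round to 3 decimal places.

Conditional on each lake, P(X > 6.7): A: 0.971429; B: 0.55844; C: 0.686747; D: 0.691462.
By total probability, P(X > 6.7) = 0.38·0.971429 + 0.22·0.55844 + 0.22·0.686747 + 0.18·0.691462 = 0.767547.

0.768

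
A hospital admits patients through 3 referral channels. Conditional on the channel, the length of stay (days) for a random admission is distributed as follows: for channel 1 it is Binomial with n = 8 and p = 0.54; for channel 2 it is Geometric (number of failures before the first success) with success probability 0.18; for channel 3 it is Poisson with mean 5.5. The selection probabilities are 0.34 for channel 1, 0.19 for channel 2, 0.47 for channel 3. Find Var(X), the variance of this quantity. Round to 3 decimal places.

8.375

Per component, 1: μ=4.32, E[X²]=20.6496; 2: μ=4.55556, E[X²]=46.0617; 3: μ=5.5, E[X²]=35.75.
E[X] = 0.34·4.32 + 0.19·4.55556 + 0.47·5.5 = 4.91936.
E[X²] = 0.34·20.6496 + 0.19·46.0617 + 0.47·35.75 = 32.5751.
Var(X) = E[X²] − (E[X])² = 32.5751 − 24.2001 = 8.37503.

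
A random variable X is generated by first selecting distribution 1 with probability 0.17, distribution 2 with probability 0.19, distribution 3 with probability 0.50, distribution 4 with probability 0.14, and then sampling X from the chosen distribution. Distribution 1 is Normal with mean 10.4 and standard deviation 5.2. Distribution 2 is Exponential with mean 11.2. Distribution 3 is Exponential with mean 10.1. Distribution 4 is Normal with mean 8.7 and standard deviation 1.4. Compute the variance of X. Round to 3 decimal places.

80.225

Per component, 1: μ=10.4, E[X²]=135.2; 2: μ=11.2, E[X²]=250.88; 3: μ=10.1, E[X²]=204.02; 4: μ=8.7, E[X²]=77.65.
E[X] = 0.17·10.4 + 0.19·11.2 + 0.5·10.1 + 0.14·8.7 = 10.164.
E[X²] = 0.17·135.2 + 0.19·250.88 + 0.5·204.02 + 0.14·77.65 = 183.532.
Var(X) = E[X²] − (E[X])² = 183.532 − 103.307 = 80.2253.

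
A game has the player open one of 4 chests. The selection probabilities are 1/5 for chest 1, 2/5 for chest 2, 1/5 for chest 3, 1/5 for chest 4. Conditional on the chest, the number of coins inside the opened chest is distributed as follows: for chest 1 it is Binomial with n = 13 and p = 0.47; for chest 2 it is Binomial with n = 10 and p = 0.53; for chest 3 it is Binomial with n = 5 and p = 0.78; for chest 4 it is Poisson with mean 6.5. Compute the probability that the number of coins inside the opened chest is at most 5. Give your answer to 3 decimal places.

0.567

Conditional on each chest, P(X ≤ 5): 1: 0.370061; 2: 0.547373; 3: 1; 4: 0.369041.
By total probability, P(X ≤ 5) = 0.2·0.370061 + 0.4·0.547373 + 0.2·1 + 0.2·0.369041 = 0.566769.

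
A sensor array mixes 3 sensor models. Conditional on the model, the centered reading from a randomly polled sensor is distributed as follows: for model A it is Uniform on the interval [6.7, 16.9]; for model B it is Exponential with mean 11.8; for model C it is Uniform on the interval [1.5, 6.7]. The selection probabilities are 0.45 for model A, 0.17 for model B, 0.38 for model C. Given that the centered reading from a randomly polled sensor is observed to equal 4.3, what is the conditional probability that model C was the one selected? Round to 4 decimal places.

Likelihoods f(4.3 | ·): A: 0; B: 0.0588651; C: 0.192308.
Posterior ∝ prior × likelihood. Numerator for C: 0.38·0.192308 = 0.0730769.
Normalizing constant: 0.45·0 + 0.17·0.0588651 + 0.38·0.192308 = 0.083084.
P(C | observation) = 0.0730769 / 0.083084 = 0.879555.

0.8796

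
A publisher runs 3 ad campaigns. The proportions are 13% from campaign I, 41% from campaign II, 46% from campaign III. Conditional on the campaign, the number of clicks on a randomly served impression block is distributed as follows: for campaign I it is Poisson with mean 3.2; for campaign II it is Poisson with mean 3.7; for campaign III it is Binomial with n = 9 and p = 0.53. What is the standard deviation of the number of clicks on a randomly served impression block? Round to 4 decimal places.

1.8278

Per component, I: μ=3.2, E[X²]=13.44; II: μ=3.7, E[X²]=17.39; III: μ=4.77, E[X²]=24.9948.
E[X] = 0.13·3.2 + 0.41·3.7 + 0.46·4.77 = 4.1272.
E[X²] = 0.13·13.44 + 0.41·17.39 + 0.46·24.9948 = 20.3747.
Var(X) = E[X²] − (E[X])² = 20.3747 − 17.0338 = 3.34093.
SD(X) = √3.34093 = 1.82782.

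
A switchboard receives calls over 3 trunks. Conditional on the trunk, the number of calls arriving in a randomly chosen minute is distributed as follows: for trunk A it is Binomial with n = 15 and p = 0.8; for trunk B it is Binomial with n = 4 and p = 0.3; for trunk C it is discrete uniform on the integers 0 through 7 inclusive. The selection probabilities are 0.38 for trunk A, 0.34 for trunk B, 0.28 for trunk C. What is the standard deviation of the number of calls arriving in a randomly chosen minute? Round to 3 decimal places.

5.092

Per component, A: μ=12, E[X²]=146.4; B: μ=1.2, E[X²]=2.28; C: μ=3.5, E[X²]=17.5.
E[X] = 0.38·12 + 0.34·1.2 + 0.28·3.5 = 5.948.
E[X²] = 0.38·146.4 + 0.34·2.28 + 0.28·17.5 = 61.3072.
Var(X) = E[X²] − (E[X])² = 61.3072 − 35.3787 = 25.9285.
SD(X) = √25.9285 = 5.092.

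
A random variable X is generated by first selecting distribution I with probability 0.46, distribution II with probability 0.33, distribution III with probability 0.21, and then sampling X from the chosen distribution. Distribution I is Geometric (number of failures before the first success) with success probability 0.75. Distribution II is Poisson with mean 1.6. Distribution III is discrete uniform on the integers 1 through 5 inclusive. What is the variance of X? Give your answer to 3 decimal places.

2.219

Per component, I: μ=0.333333, E[X²]=0.555556; II: μ=1.6, E[X²]=4.16; III: μ=3, E[X²]=11.
E[X] = 0.46·0.333333 + 0.33·1.6 + 0.21·3 = 1.31133.
E[X²] = 0.46·0.555556 + 0.33·4.16 + 0.21·11 = 3.93836.
Var(X) = E[X²] − (E[X])² = 3.93836 − 1.7196 = 2.21876.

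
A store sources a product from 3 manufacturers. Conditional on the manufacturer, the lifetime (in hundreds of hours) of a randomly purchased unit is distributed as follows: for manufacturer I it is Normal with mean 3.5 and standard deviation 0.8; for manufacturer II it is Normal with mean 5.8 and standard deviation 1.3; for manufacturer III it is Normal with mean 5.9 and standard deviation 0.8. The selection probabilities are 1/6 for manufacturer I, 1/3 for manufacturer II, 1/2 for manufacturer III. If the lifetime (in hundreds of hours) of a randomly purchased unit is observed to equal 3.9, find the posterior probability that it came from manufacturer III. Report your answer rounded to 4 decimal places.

0.0917

Likelihoods f(3.9 | ·): I: 0.440082; II: 0.105468; III: 0.0219104.
Posterior ∝ prior × likelihood. Numerator for III: 0.5·0.0219104 = 0.0109552.
Normalizing constant: 0.166667·0.440082 + 0.333333·0.105468 + 0.5·0.0219104 = 0.119458.
P(III | observation) = 0.0109552 / 0.119458 = 0.0917074.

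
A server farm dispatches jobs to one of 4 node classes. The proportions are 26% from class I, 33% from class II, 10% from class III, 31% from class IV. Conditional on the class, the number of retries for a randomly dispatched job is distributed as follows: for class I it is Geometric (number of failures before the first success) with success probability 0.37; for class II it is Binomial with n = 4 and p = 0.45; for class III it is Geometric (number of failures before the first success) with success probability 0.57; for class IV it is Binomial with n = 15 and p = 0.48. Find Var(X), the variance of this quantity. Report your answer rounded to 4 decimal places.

Per component, I: μ=1.7027, E[X²]=7.5011; II: μ=1.8, E[X²]=4.23; III: μ=0.754386, E[X²]=1.89258; IV: μ=7.2, E[X²]=55.584.
E[X] = 0.26·1.7027 + 0.33·1.8 + 0.1·0.754386 + 0.31·7.2 = 3.34414.
E[X²] = 0.26·7.5011 + 0.33·4.23 + 0.1·1.89258 + 0.31·55.584 = 20.7665.
Var(X) = E[X²] − (E[X])² = 20.7665 − 11.1833 = 9.5832.

9.5832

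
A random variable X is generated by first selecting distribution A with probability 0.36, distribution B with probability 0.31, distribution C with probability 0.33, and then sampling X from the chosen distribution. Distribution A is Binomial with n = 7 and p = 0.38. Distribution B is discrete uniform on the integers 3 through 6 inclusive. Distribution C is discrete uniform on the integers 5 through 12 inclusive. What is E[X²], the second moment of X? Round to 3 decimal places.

35.381

For each component E[X²] = Var + (mean)², giving A: 8.7248; B: 21.5; C: 77.5.
Overall E[X²] = 0.36·8.7248 + 0.31·21.5 + 0.33·77.5 = 35.3809.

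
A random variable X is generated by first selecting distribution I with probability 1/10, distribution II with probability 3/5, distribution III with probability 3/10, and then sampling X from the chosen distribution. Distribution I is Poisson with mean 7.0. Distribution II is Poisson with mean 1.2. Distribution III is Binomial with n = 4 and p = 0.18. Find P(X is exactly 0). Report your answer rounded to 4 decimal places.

0.3164

Conditional on each component, P(X = 0): I: 0.000911882; II: 0.301194; III: 0.452122.
By total probability, P(X = 0) = 0.1·0.000911882 + 0.6·0.301194 + 0.3·0.452122 = 0.316444.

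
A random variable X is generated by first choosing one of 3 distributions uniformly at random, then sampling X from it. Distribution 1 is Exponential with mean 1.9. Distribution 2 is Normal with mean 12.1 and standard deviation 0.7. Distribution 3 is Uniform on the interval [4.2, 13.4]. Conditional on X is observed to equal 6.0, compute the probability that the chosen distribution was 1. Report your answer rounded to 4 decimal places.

Likelihoods f(6.0 | ·): 1: 0.0223764; 2: 1.84466e-17; 3: 0.108696.
Posterior ∝ prior × likelihood. Numerator for 1: 0.333333·0.0223764 = 0.0074588.
Normalizing constant: 0.333333·0.0223764 + 0.333333·1.84466e-17 + 0.333333·0.108696 = 0.0436907.
P(1 | observation) = 0.0074588 / 0.0436907 = 0.170718.

0.1707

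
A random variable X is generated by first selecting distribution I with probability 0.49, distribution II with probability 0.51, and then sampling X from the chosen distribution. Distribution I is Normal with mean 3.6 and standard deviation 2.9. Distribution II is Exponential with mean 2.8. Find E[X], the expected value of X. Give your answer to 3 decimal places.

3.192

Component means — I: 3.6; II: 2.8.
E[X] = 0.49·3.6 + 0.51·2.8 = 3.192.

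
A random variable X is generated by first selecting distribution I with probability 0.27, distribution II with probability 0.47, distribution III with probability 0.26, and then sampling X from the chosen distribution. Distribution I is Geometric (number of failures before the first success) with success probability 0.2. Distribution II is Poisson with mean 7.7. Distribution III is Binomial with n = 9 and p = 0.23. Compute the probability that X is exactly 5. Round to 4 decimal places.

Conditional on each component, P(X = 5): I: 0.065536; II: 0.102142; III: 0.0285084.
By total probability, P(X = 5) = 0.27·0.065536 + 0.47·0.102142 + 0.26·0.0285084 = 0.0731137.

0.0731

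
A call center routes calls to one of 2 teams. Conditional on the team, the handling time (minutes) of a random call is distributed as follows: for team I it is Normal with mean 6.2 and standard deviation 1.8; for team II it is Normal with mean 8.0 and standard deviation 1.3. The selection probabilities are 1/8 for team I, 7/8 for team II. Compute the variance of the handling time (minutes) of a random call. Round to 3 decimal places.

Per component, I: μ=6.2, E[X²]=41.68; II: μ=8, E[X²]=65.69.
E[X] = 0.125·6.2 + 0.875·8 = 7.775.
E[X²] = 0.125·41.68 + 0.875·65.69 = 62.6887.
Var(X) = E[X²] − (E[X])² = 62.6887 − 60.4506 = 2.23812.

2.238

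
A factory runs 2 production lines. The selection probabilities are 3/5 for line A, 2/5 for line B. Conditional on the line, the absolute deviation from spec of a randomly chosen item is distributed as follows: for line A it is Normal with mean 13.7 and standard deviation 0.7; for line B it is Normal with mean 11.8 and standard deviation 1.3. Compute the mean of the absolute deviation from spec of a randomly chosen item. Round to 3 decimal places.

Component means — A: 13.7; B: 11.8.
E[X] = 0.6·13.7 + 0.4·11.8 = 12.94.

12.940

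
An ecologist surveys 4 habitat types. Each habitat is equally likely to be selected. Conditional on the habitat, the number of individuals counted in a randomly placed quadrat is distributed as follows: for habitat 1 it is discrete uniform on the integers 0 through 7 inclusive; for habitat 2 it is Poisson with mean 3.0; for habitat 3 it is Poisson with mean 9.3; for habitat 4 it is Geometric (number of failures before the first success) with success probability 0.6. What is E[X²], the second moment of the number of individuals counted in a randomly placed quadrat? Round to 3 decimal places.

For each component E[X²] = Var + (mean)², giving 1: 17.5; 2: 12; 3: 95.79; 4: 1.55556.
Overall E[X²] = 0.25·17.5 + 0.25·12 + 0.25·95.79 + 0.25·1.55556 = 31.7114.

31.711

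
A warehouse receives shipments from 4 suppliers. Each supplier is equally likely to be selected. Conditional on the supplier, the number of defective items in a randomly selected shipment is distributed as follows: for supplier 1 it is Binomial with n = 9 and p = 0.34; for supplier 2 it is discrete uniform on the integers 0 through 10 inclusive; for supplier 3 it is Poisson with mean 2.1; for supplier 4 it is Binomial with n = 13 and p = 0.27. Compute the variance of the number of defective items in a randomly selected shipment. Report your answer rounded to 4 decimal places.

Per component, 1: μ=3.06, E[X²]=11.3832; 2: μ=5, E[X²]=35; 3: μ=2.1, E[X²]=6.51; 4: μ=3.51, E[X²]=14.8824.
E[X] = 0.25·3.06 + 0.25·5 + 0.25·2.1 + 0.25·3.51 = 3.4175.
E[X²] = 0.25·11.3832 + 0.25·35 + 0.25·6.51 + 0.25·14.8824 = 16.9439.
Var(X) = E[X²] − (E[X])² = 16.9439 − 11.6793 = 5.26459.

5.2646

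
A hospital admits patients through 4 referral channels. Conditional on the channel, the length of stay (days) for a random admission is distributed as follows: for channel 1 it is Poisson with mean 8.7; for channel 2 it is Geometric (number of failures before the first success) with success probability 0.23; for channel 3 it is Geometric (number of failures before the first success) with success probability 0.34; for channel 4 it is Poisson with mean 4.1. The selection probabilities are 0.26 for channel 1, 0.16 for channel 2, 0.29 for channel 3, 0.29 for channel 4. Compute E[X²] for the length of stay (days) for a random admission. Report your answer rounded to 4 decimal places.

34.8760

For each component E[X²] = Var + (mean)², giving 1: 84.39; 2: 25.7637; 3: 9.47751; 4: 20.91.
Overall E[X²] = 0.26·84.39 + 0.16·25.7637 + 0.29·9.47751 + 0.29·20.91 = 34.876.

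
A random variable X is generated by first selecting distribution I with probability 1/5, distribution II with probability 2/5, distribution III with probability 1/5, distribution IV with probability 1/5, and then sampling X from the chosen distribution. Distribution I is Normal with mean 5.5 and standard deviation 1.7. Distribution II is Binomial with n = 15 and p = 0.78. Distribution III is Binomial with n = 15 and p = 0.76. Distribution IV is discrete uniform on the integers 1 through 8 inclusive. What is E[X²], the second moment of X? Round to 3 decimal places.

For each component E[X²] = Var + (mean)², giving I: 33.14; II: 139.464; III: 132.696; IV: 25.5.
Overall E[X²] = 0.2·33.14 + 0.4·139.464 + 0.2·132.696 + 0.2·25.5 = 94.0528.

94.053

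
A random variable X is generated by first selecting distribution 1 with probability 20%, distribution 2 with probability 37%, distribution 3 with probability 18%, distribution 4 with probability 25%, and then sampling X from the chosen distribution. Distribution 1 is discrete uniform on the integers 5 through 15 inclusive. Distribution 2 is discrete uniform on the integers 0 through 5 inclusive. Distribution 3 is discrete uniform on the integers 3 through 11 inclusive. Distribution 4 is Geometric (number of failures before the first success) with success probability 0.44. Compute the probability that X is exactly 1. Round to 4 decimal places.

Conditional on each component, P(X = 1): 1: 0; 2: 0.166667; 3: 0; 4: 0.2464.
By total probability, P(X = 1) = 0.2·0 + 0.37·0.166667 + 0.18·0 + 0.25·0.2464 = 0.123267.

0.1233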